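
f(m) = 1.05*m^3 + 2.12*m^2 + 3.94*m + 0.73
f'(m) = 3.15*m^2 + 4.24*m + 3.94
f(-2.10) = -7.92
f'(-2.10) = 8.93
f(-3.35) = -28.15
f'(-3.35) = 25.09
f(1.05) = 8.42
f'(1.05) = 11.86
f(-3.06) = -21.56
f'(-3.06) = 20.46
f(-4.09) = -51.76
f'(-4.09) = 39.29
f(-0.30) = -0.29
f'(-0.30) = 2.95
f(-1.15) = -2.59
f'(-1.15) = 3.23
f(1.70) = 18.71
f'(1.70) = 20.25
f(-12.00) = -1555.67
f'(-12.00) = 406.66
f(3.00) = 59.98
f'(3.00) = 45.01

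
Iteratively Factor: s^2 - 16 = (s + 4)*(s - 4)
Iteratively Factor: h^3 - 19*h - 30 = (h - 5)*(h^2 + 5*h + 6) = (h - 5)*(h + 3)*(h + 2)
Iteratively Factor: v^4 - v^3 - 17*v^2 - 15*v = (v - 5)*(v^3 + 4*v^2 + 3*v) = (v - 5)*(v + 3)*(v^2 + v) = (v - 5)*(v + 1)*(v + 3)*(v)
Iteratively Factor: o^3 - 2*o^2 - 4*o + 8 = (o + 2)*(o^2 - 4*o + 4) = (o - 2)*(o + 2)*(o - 2)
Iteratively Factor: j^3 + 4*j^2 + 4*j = (j + 2)*(j^2 + 2*j) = (j + 2)^2*(j)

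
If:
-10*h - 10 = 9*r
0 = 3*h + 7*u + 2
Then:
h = -7*u/3 - 2/3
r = 70*u/27 - 10/27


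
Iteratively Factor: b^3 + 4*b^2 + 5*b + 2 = (b + 1)*(b^2 + 3*b + 2) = (b + 1)*(b + 2)*(b + 1)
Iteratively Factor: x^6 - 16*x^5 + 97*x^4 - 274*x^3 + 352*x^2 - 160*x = (x - 1)*(x^5 - 15*x^4 + 82*x^3 - 192*x^2 + 160*x) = (x - 2)*(x - 1)*(x^4 - 13*x^3 + 56*x^2 - 80*x) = x*(x - 2)*(x - 1)*(x^3 - 13*x^2 + 56*x - 80) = x*(x - 4)*(x - 2)*(x - 1)*(x^2 - 9*x + 20) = x*(x - 5)*(x - 4)*(x - 2)*(x - 1)*(x - 4)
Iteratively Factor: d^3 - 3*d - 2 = (d + 1)*(d^2 - d - 2) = (d - 2)*(d + 1)*(d + 1)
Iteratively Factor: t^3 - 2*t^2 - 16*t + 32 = (t - 4)*(t^2 + 2*t - 8) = (t - 4)*(t - 2)*(t + 4)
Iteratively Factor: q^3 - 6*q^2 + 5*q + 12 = (q - 3)*(q^2 - 3*q - 4) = (q - 4)*(q - 3)*(q + 1)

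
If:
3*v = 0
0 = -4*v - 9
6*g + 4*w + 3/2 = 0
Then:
No Solution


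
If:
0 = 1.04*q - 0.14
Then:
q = 0.13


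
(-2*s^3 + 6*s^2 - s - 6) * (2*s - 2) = -4*s^4 + 16*s^3 - 14*s^2 - 10*s + 12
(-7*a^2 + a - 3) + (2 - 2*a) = -7*a^2 - a - 1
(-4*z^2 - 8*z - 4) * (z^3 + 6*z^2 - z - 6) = -4*z^5 - 32*z^4 - 48*z^3 + 8*z^2 + 52*z + 24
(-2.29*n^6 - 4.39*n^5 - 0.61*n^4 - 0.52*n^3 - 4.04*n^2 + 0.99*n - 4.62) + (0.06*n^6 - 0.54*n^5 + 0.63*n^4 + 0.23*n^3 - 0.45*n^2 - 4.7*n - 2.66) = -2.23*n^6 - 4.93*n^5 + 0.02*n^4 - 0.29*n^3 - 4.49*n^2 - 3.71*n - 7.28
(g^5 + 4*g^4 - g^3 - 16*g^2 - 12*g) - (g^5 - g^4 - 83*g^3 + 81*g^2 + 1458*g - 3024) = 5*g^4 + 82*g^3 - 97*g^2 - 1470*g + 3024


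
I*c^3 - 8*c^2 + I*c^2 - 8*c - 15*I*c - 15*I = (c + 3*I)*(c + 5*I)*(I*c + I)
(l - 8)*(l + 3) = l^2 - 5*l - 24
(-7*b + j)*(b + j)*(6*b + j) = -42*b^3 - 43*b^2*j + j^3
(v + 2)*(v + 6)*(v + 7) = v^3 + 15*v^2 + 68*v + 84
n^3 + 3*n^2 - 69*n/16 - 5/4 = (n - 5/4)*(n + 1/4)*(n + 4)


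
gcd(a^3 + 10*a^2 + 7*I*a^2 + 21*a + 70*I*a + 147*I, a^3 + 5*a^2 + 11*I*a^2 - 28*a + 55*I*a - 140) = a + 7*I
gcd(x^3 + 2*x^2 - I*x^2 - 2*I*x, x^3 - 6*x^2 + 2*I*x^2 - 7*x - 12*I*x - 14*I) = 1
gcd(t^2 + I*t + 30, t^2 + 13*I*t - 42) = t + 6*I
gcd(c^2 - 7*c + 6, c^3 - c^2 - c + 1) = c - 1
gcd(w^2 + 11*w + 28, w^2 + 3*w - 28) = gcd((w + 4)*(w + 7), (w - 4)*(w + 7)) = w + 7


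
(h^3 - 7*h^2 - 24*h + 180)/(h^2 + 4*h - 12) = (h^3 - 7*h^2 - 24*h + 180)/(h^2 + 4*h - 12)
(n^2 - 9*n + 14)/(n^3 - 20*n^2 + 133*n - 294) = (n - 2)/(n^2 - 13*n + 42)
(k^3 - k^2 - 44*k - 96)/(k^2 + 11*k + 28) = (k^2 - 5*k - 24)/(k + 7)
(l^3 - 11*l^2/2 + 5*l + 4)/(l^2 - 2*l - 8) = (l^2 - 3*l/2 - 1)/(l + 2)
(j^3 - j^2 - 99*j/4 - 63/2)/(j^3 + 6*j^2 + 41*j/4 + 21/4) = (j - 6)/(j + 1)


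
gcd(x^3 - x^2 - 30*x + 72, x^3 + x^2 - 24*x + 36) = x^2 + 3*x - 18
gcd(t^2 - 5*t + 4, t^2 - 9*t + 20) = t - 4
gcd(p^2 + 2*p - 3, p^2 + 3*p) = p + 3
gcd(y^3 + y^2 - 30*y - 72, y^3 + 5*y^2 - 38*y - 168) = y^2 - 2*y - 24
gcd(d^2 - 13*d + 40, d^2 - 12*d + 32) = d - 8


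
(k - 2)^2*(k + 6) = k^3 + 2*k^2 - 20*k + 24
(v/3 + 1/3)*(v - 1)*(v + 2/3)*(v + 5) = v^4/3 + 17*v^3/9 + 7*v^2/9 - 17*v/9 - 10/9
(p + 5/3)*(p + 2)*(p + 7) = p^3 + 32*p^2/3 + 29*p + 70/3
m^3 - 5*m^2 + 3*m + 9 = (m - 3)^2*(m + 1)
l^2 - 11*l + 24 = (l - 8)*(l - 3)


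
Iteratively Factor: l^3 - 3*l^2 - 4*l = (l - 4)*(l^2 + l) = (l - 4)*(l + 1)*(l)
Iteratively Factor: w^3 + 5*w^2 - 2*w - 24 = (w + 4)*(w^2 + w - 6) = (w + 3)*(w + 4)*(w - 2)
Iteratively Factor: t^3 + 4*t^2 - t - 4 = (t + 4)*(t^2 - 1) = (t - 1)*(t + 4)*(t + 1)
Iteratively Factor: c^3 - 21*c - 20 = (c - 5)*(c^2 + 5*c + 4) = (c - 5)*(c + 4)*(c + 1)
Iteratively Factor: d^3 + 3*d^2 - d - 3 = (d - 1)*(d^2 + 4*d + 3) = (d - 1)*(d + 1)*(d + 3)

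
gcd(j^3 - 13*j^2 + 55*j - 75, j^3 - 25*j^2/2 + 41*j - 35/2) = j - 5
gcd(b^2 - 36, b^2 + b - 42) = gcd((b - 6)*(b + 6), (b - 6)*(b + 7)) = b - 6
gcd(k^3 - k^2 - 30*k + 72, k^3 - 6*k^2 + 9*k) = k - 3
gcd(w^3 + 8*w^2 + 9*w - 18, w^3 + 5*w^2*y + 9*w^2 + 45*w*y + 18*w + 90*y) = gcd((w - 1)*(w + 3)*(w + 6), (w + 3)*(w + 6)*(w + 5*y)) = w^2 + 9*w + 18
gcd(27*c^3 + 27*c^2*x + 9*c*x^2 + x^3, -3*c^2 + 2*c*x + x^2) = 3*c + x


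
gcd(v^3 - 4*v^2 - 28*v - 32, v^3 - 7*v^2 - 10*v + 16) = v^2 - 6*v - 16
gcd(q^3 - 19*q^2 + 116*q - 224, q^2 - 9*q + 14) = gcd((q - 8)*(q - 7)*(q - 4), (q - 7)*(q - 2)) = q - 7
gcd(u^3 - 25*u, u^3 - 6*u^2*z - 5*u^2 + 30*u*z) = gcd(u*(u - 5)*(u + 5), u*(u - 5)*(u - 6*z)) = u^2 - 5*u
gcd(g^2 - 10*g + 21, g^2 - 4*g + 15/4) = 1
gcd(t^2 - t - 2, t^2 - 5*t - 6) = t + 1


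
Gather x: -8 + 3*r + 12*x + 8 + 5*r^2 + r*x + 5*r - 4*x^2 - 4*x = 5*r^2 + 8*r - 4*x^2 + x*(r + 8)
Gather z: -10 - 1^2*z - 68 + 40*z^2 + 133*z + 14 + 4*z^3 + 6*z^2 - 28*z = 4*z^3 + 46*z^2 + 104*z - 64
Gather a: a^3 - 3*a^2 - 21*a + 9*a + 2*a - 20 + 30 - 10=a^3 - 3*a^2 - 10*a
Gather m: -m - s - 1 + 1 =-m - s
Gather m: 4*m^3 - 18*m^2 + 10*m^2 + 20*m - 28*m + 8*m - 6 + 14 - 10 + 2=4*m^3 - 8*m^2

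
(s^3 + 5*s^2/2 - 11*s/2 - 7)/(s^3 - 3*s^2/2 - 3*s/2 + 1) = (2*s + 7)/(2*s - 1)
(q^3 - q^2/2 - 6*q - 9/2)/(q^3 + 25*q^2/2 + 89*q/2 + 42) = (q^2 - 2*q - 3)/(q^2 + 11*q + 28)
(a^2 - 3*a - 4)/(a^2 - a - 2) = (a - 4)/(a - 2)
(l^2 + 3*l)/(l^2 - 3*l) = (l + 3)/(l - 3)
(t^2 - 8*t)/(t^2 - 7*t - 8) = t/(t + 1)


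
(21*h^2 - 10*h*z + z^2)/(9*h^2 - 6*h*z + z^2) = (-7*h + z)/(-3*h + z)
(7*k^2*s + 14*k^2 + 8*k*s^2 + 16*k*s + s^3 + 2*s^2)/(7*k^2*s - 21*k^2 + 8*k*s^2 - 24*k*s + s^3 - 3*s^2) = (s + 2)/(s - 3)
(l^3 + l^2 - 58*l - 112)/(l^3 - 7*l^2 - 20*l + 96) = (l^2 + 9*l + 14)/(l^2 + l - 12)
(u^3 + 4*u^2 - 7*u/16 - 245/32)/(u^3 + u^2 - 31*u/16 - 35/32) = (2*u + 7)/(2*u + 1)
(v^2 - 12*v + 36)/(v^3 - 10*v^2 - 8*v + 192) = (v - 6)/(v^2 - 4*v - 32)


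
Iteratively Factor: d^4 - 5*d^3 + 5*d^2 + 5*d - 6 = (d - 2)*(d^3 - 3*d^2 - d + 3) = (d - 2)*(d - 1)*(d^2 - 2*d - 3) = (d - 3)*(d - 2)*(d - 1)*(d + 1)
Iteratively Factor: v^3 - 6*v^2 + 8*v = (v - 4)*(v^2 - 2*v) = v*(v - 4)*(v - 2)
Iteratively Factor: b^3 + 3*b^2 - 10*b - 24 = (b + 2)*(b^2 + b - 12) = (b + 2)*(b + 4)*(b - 3)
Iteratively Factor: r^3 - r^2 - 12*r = (r - 4)*(r^2 + 3*r) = r*(r - 4)*(r + 3)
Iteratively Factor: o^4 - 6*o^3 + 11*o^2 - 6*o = (o - 1)*(o^3 - 5*o^2 + 6*o) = o*(o - 1)*(o^2 - 5*o + 6) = o*(o - 2)*(o - 1)*(o - 3)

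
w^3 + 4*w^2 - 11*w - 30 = (w - 3)*(w + 2)*(w + 5)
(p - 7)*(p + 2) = p^2 - 5*p - 14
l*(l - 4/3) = l^2 - 4*l/3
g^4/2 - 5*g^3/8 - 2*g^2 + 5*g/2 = g*(g/2 + 1)*(g - 2)*(g - 5/4)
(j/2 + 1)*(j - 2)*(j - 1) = j^3/2 - j^2/2 - 2*j + 2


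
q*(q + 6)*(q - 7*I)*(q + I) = q^4 + 6*q^3 - 6*I*q^3 + 7*q^2 - 36*I*q^2 + 42*q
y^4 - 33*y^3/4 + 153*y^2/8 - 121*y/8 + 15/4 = (y - 5)*(y - 2)*(y - 3/4)*(y - 1/2)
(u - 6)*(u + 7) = u^2 + u - 42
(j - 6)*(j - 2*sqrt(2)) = j^2 - 6*j - 2*sqrt(2)*j + 12*sqrt(2)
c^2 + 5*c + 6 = (c + 2)*(c + 3)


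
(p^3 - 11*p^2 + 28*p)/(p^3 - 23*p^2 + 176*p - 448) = p*(p - 4)/(p^2 - 16*p + 64)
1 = 1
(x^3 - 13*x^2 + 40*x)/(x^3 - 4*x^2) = (x^2 - 13*x + 40)/(x*(x - 4))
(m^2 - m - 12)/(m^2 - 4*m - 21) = (m - 4)/(m - 7)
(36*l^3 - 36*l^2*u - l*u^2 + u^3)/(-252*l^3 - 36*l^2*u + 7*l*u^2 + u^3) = (-l + u)/(7*l + u)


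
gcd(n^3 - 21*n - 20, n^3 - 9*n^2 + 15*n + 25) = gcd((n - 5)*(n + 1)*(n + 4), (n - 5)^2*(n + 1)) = n^2 - 4*n - 5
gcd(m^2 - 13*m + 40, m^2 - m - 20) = m - 5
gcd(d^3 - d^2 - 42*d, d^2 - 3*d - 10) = 1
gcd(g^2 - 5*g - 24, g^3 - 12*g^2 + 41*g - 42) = 1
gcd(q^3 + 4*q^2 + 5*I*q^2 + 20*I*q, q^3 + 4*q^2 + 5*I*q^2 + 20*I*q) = q^3 + q^2*(4 + 5*I) + 20*I*q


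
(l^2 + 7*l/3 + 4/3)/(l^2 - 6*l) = (3*l^2 + 7*l + 4)/(3*l*(l - 6))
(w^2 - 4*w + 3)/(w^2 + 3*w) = (w^2 - 4*w + 3)/(w*(w + 3))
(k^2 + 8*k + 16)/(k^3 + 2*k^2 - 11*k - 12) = (k + 4)/(k^2 - 2*k - 3)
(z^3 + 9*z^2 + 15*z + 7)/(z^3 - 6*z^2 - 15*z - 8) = (z + 7)/(z - 8)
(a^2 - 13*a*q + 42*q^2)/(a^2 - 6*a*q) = (a - 7*q)/a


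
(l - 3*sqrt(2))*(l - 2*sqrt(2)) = l^2 - 5*sqrt(2)*l + 12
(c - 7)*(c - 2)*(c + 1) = c^3 - 8*c^2 + 5*c + 14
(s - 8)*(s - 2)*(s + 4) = s^3 - 6*s^2 - 24*s + 64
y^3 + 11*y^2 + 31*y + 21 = (y + 1)*(y + 3)*(y + 7)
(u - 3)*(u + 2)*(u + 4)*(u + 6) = u^4 + 9*u^3 + 8*u^2 - 84*u - 144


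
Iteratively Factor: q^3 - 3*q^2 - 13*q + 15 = (q + 3)*(q^2 - 6*q + 5) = (q - 1)*(q + 3)*(q - 5)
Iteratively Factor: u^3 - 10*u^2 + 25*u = (u)*(u^2 - 10*u + 25) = u*(u - 5)*(u - 5)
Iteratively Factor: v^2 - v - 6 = (v - 3)*(v + 2)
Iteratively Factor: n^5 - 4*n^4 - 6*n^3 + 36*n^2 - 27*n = (n)*(n^4 - 4*n^3 - 6*n^2 + 36*n - 27) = n*(n - 1)*(n^3 - 3*n^2 - 9*n + 27) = n*(n - 3)*(n - 1)*(n^2 - 9) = n*(n - 3)*(n - 1)*(n + 3)*(n - 3)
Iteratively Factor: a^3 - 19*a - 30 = (a + 3)*(a^2 - 3*a - 10) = (a + 2)*(a + 3)*(a - 5)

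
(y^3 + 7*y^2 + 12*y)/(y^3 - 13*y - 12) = y*(y + 4)/(y^2 - 3*y - 4)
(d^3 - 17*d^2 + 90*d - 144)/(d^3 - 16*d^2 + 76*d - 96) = (d - 3)/(d - 2)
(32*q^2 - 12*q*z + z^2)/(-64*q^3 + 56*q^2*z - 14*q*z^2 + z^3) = 1/(-2*q + z)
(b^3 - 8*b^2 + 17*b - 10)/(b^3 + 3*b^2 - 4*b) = (b^2 - 7*b + 10)/(b*(b + 4))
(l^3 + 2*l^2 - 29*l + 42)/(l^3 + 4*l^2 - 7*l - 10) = (l^2 + 4*l - 21)/(l^2 + 6*l + 5)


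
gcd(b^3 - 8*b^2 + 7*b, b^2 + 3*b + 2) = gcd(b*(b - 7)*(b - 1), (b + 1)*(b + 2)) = 1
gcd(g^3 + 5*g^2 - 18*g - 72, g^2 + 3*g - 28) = g - 4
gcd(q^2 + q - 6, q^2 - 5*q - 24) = q + 3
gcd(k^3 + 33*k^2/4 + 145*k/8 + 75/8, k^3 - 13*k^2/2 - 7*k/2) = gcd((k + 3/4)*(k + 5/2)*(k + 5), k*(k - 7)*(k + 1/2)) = 1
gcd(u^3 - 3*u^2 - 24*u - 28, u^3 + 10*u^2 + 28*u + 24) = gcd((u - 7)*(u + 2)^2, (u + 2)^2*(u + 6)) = u^2 + 4*u + 4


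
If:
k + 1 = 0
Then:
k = -1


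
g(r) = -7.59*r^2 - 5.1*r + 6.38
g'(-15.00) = 222.60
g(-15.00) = -1624.87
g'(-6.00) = 85.98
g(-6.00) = -236.26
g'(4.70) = -76.45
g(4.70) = -185.25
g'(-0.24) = -1.46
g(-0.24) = 7.17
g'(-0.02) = -4.80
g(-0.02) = 6.48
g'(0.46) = -12.08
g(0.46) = 2.43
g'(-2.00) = 25.26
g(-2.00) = -13.78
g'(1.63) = -29.84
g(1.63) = -22.10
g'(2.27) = -39.56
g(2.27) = -44.31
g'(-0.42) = 1.28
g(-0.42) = 7.18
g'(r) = -15.18*r - 5.1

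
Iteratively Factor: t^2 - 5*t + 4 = (t - 4)*(t - 1)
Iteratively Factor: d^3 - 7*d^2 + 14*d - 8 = (d - 4)*(d^2 - 3*d + 2) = (d - 4)*(d - 2)*(d - 1)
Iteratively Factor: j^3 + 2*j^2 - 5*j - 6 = (j + 1)*(j^2 + j - 6) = (j + 1)*(j + 3)*(j - 2)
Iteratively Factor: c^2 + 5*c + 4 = (c + 1)*(c + 4)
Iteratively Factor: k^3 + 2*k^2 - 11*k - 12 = (k + 1)*(k^2 + k - 12) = (k - 3)*(k + 1)*(k + 4)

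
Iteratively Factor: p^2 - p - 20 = (p + 4)*(p - 5)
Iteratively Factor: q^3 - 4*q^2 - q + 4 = (q + 1)*(q^2 - 5*q + 4) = (q - 1)*(q + 1)*(q - 4)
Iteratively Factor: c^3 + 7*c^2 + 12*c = (c)*(c^2 + 7*c + 12) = c*(c + 4)*(c + 3)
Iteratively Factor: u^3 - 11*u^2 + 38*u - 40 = (u - 4)*(u^2 - 7*u + 10) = (u - 5)*(u - 4)*(u - 2)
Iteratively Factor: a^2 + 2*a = (a + 2)*(a)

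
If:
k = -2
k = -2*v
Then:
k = -2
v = 1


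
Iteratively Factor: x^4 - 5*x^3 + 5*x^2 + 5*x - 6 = (x - 2)*(x^3 - 3*x^2 - x + 3) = (x - 2)*(x - 1)*(x^2 - 2*x - 3) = (x - 2)*(x - 1)*(x + 1)*(x - 3)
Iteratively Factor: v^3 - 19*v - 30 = (v - 5)*(v^2 + 5*v + 6) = (v - 5)*(v + 2)*(v + 3)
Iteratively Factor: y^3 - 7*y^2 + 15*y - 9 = (y - 3)*(y^2 - 4*y + 3) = (y - 3)^2*(y - 1)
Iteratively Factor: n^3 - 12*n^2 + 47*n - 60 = (n - 5)*(n^2 - 7*n + 12) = (n - 5)*(n - 3)*(n - 4)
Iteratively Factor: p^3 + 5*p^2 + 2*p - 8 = (p + 2)*(p^2 + 3*p - 4) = (p + 2)*(p + 4)*(p - 1)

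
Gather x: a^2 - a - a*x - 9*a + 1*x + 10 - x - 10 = a^2 - a*x - 10*a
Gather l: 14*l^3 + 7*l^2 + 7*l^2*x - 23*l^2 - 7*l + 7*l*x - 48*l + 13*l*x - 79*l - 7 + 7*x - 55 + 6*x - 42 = 14*l^3 + l^2*(7*x - 16) + l*(20*x - 134) + 13*x - 104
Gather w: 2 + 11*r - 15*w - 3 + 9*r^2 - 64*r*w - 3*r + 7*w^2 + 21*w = 9*r^2 + 8*r + 7*w^2 + w*(6 - 64*r) - 1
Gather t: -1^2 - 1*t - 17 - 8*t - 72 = -9*t - 90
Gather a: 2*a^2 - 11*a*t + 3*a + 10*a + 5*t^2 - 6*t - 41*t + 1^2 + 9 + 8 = 2*a^2 + a*(13 - 11*t) + 5*t^2 - 47*t + 18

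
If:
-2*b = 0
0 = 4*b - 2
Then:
No Solution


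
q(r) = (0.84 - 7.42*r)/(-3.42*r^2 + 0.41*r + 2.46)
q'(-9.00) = -0.03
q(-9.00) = -0.24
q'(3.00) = -0.31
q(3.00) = 0.79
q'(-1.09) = -13.09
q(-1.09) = -4.35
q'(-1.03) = -20.33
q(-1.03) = -5.33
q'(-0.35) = -6.59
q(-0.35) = 1.81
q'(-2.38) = -0.55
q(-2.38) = -1.03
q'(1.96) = -1.07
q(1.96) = 1.39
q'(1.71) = -1.77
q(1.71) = 1.73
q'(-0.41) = -8.55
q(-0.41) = 2.26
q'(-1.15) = -9.15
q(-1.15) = -3.70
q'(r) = (0.84 - 7.42*r)*(6.84*r - 0.41)/(-3.42*r^2 + 0.41*r + 2.46)^2 - 7.42/(-3.42*r^2 + 0.41*r + 2.46)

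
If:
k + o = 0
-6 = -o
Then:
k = -6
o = 6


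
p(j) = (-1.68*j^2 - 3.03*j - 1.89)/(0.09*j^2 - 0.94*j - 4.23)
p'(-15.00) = 0.23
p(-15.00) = -11.10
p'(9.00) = 10.01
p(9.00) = 30.60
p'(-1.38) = -0.72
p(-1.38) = 0.33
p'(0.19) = 0.71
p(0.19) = 0.57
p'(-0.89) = -0.04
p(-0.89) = 0.16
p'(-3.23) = -256.31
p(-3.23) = 37.79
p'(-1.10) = -0.29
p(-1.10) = 0.19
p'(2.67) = 1.70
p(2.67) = 3.60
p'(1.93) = 1.41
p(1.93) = 2.45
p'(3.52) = 2.07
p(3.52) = 5.20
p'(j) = (0.94 - 0.18*j)*(-1.68*j^2 - 3.03*j - 1.89)/(0.09*j^2 - 0.94*j - 4.23)^2 + (-3.36*j - 3.03)/(0.09*j^2 - 0.94*j - 4.23) = (1.8519*j^2 + 14.553*j + 11.0403)/(0.0081*j^4 - 0.1692*j^3 + 0.1222*j^2 + 7.9524*j + 17.8929)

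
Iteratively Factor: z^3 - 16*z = (z - 4)*(z^2 + 4*z) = z*(z - 4)*(z + 4)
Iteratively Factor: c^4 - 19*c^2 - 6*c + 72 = (c + 3)*(c^3 - 3*c^2 - 10*c + 24) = (c + 3)^2*(c^2 - 6*c + 8) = (c - 4)*(c + 3)^2*(c - 2)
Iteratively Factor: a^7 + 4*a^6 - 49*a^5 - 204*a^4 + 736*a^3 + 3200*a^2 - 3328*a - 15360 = (a - 3)*(a^6 + 7*a^5 - 28*a^4 - 288*a^3 - 128*a^2 + 2816*a + 5120) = (a - 3)*(a + 4)*(a^5 + 3*a^4 - 40*a^3 - 128*a^2 + 384*a + 1280) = (a - 3)*(a + 4)^2*(a^4 - a^3 - 36*a^2 + 16*a + 320) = (a - 4)*(a - 3)*(a + 4)^2*(a^3 + 3*a^2 - 24*a - 80) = (a - 4)*(a - 3)*(a + 4)^3*(a^2 - a - 20) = (a - 4)*(a - 3)*(a + 4)^4*(a - 5)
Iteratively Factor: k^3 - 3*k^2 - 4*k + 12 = (k - 2)*(k^2 - k - 6) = (k - 3)*(k - 2)*(k + 2)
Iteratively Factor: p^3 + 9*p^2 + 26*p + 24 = (p + 3)*(p^2 + 6*p + 8) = (p + 3)*(p + 4)*(p + 2)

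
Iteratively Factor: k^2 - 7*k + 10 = (k - 2)*(k - 5)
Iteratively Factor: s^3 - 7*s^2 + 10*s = (s)*(s^2 - 7*s + 10) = s*(s - 5)*(s - 2)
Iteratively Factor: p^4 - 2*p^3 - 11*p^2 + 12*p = (p + 3)*(p^3 - 5*p^2 + 4*p) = (p - 1)*(p + 3)*(p^2 - 4*p) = (p - 4)*(p - 1)*(p + 3)*(p)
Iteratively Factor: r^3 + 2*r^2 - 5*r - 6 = (r - 2)*(r^2 + 4*r + 3) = (r - 2)*(r + 1)*(r + 3)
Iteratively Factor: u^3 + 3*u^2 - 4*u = (u + 4)*(u^2 - u) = u*(u + 4)*(u - 1)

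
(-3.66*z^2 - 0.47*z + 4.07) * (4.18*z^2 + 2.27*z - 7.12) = -15.2988*z^4 - 10.2728*z^3 + 42.0049*z^2 + 12.5853*z - 28.9784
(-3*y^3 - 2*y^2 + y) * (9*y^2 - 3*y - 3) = -27*y^5 - 9*y^4 + 24*y^3 + 3*y^2 - 3*y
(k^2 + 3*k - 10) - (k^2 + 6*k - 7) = -3*k - 3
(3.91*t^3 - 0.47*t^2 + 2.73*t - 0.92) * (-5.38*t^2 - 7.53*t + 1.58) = -21.0358*t^5 - 26.9137*t^4 - 4.9705*t^3 - 16.3499*t^2 + 11.241*t - 1.4536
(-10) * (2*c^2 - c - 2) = -20*c^2 + 10*c + 20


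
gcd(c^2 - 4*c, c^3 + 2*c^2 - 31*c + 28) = c - 4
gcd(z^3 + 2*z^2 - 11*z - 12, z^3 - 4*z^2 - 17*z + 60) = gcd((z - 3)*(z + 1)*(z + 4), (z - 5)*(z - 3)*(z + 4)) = z^2 + z - 12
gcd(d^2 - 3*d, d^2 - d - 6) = d - 3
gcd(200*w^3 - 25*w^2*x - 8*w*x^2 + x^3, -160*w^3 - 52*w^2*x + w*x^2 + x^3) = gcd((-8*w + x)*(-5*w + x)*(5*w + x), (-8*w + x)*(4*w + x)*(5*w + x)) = -40*w^2 - 3*w*x + x^2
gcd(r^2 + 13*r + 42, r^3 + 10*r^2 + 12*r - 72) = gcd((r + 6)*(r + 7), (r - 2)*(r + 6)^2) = r + 6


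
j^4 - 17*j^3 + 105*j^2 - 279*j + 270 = (j - 6)*(j - 5)*(j - 3)^2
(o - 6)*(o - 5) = o^2 - 11*o + 30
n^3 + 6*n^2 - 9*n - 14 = (n - 2)*(n + 1)*(n + 7)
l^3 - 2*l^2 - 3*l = l*(l - 3)*(l + 1)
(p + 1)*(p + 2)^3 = p^4 + 7*p^3 + 18*p^2 + 20*p + 8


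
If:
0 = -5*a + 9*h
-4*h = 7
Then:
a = -63/20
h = -7/4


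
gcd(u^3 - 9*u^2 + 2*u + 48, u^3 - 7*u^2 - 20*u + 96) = u^2 - 11*u + 24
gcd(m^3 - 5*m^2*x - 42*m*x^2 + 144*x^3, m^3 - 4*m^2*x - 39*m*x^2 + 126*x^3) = -m^2 - 3*m*x + 18*x^2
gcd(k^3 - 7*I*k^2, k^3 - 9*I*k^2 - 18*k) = k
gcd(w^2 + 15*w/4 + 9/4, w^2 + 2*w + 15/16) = w + 3/4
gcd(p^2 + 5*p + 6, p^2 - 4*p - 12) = p + 2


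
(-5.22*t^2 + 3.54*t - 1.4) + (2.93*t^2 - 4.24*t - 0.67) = -2.29*t^2 - 0.7*t - 2.07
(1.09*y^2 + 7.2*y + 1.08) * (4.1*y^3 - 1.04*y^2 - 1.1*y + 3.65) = 4.469*y^5 + 28.3864*y^4 - 4.259*y^3 - 5.0647*y^2 + 25.092*y + 3.942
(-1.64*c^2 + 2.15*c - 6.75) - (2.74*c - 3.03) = -1.64*c^2 - 0.59*c - 3.72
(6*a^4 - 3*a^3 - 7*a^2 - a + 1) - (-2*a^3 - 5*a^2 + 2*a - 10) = 6*a^4 - a^3 - 2*a^2 - 3*a + 11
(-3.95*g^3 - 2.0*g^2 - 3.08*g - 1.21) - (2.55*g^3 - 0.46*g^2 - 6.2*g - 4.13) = -6.5*g^3 - 1.54*g^2 + 3.12*g + 2.92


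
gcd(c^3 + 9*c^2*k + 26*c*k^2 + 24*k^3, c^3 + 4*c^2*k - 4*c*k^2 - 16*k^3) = c^2 + 6*c*k + 8*k^2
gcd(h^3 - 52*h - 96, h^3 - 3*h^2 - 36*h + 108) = h + 6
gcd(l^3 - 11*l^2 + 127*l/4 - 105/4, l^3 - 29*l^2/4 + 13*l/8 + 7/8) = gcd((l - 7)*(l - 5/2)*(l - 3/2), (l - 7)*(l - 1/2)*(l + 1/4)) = l - 7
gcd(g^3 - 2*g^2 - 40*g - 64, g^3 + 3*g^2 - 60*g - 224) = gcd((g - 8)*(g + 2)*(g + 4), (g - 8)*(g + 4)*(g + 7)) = g^2 - 4*g - 32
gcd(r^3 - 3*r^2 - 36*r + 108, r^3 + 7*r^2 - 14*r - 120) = r + 6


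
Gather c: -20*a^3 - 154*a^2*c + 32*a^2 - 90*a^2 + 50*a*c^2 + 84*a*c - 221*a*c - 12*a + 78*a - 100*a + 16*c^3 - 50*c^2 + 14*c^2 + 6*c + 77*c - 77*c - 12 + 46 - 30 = -20*a^3 - 58*a^2 - 34*a + 16*c^3 + c^2*(50*a - 36) + c*(-154*a^2 - 137*a + 6) + 4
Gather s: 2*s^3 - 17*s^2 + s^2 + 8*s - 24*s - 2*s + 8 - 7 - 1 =2*s^3 - 16*s^2 - 18*s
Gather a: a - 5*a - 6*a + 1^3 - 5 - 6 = -10*a - 10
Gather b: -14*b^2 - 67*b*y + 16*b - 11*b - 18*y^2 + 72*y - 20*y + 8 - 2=-14*b^2 + b*(5 - 67*y) - 18*y^2 + 52*y + 6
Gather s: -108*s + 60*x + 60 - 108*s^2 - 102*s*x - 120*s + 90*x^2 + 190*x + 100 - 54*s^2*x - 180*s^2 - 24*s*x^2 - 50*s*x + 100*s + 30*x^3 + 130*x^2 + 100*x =s^2*(-54*x - 288) + s*(-24*x^2 - 152*x - 128) + 30*x^3 + 220*x^2 + 350*x + 160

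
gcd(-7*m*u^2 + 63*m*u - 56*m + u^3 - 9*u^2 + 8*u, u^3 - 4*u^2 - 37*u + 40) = u^2 - 9*u + 8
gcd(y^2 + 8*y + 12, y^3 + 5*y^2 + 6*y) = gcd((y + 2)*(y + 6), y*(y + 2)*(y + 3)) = y + 2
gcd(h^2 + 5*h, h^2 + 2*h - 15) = h + 5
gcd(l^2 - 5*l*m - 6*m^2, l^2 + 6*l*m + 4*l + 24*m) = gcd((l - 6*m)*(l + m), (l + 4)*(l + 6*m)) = 1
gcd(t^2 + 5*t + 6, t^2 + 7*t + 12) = t + 3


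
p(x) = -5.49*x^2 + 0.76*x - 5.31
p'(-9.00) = 99.58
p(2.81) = -46.52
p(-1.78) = -24.06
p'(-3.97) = 44.35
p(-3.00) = -57.00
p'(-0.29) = 3.94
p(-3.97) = -94.85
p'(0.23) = -1.77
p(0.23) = -5.43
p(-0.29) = -5.99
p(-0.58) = -7.60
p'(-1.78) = 20.30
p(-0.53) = -7.25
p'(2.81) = -30.09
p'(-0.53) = 6.58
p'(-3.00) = 33.70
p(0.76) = -7.90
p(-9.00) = -456.84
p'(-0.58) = 7.13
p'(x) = 0.76 - 10.98*x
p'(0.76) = -7.58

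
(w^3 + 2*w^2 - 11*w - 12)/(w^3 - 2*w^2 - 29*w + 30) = (w^3 + 2*w^2 - 11*w - 12)/(w^3 - 2*w^2 - 29*w + 30)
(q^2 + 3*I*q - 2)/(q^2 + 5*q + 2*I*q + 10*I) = (q + I)/(q + 5)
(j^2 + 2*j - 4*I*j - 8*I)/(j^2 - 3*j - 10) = (j - 4*I)/(j - 5)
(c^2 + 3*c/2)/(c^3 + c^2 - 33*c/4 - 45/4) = 2*c/(2*c^2 - c - 15)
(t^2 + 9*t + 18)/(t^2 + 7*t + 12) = (t + 6)/(t + 4)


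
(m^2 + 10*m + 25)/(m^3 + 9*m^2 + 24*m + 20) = (m + 5)/(m^2 + 4*m + 4)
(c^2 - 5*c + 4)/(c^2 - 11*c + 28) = (c - 1)/(c - 7)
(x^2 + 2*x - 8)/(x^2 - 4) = (x + 4)/(x + 2)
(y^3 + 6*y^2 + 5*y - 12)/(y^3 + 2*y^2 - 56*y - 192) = (y^2 + 2*y - 3)/(y^2 - 2*y - 48)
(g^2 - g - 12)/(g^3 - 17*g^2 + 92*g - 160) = (g + 3)/(g^2 - 13*g + 40)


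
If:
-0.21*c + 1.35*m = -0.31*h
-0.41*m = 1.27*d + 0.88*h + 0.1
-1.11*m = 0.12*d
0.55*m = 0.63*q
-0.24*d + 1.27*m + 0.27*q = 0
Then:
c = -0.17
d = 0.00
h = -0.11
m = 0.00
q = 0.00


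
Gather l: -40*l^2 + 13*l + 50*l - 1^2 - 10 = -40*l^2 + 63*l - 11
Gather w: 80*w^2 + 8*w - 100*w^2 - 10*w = -20*w^2 - 2*w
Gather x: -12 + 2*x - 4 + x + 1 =3*x - 15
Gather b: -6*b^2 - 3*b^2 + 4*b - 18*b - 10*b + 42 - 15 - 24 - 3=-9*b^2 - 24*b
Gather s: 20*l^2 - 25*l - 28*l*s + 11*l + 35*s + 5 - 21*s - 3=20*l^2 - 14*l + s*(14 - 28*l) + 2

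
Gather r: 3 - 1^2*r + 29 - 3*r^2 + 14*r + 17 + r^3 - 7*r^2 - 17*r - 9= r^3 - 10*r^2 - 4*r + 40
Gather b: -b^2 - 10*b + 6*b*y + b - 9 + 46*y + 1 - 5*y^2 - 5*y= -b^2 + b*(6*y - 9) - 5*y^2 + 41*y - 8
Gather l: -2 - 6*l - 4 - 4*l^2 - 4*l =-4*l^2 - 10*l - 6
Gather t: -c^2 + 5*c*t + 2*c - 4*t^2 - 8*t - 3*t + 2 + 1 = -c^2 + 2*c - 4*t^2 + t*(5*c - 11) + 3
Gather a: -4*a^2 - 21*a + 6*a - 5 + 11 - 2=-4*a^2 - 15*a + 4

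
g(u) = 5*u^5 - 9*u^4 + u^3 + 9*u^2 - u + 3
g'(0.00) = -1.00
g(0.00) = 3.00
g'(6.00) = 24839.00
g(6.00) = 27753.00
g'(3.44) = 2131.80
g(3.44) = 1295.05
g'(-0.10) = -2.73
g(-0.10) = 3.19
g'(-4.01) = 8760.62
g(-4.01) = -7424.20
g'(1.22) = 15.44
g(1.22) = 10.57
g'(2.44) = 423.95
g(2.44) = 182.09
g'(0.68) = 6.65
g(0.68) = 5.60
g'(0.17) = 1.99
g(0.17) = 3.09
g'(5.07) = 11994.26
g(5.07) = 11162.73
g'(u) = 25*u^4 - 36*u^3 + 3*u^2 + 18*u - 1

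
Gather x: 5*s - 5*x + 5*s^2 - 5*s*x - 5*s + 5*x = 5*s^2 - 5*s*x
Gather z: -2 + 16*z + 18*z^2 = 18*z^2 + 16*z - 2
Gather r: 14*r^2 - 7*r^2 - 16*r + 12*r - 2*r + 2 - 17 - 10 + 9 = 7*r^2 - 6*r - 16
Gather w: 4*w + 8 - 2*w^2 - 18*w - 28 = -2*w^2 - 14*w - 20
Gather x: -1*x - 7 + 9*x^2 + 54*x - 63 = 9*x^2 + 53*x - 70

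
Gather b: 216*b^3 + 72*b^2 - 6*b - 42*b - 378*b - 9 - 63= 216*b^3 + 72*b^2 - 426*b - 72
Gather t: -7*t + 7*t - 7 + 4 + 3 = 0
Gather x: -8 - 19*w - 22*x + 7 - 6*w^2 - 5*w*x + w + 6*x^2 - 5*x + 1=-6*w^2 - 18*w + 6*x^2 + x*(-5*w - 27)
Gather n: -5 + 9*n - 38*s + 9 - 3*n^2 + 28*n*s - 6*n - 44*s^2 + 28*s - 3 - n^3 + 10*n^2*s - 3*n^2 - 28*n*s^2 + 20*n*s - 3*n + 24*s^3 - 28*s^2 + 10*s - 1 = -n^3 + n^2*(10*s - 6) + n*(-28*s^2 + 48*s) + 24*s^3 - 72*s^2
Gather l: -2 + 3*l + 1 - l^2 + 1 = -l^2 + 3*l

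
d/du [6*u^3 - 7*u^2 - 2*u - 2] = 18*u^2 - 14*u - 2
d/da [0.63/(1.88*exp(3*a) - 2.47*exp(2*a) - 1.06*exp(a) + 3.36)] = (-3.5532*exp(2*a) + 3.1122*exp(a) + 0.6678)*exp(a)/(1.88*exp(3*a) - 2.47*exp(2*a) - 1.06*exp(a) + 3.36)^2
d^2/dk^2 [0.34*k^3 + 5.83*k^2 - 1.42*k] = 2.04*k + 11.66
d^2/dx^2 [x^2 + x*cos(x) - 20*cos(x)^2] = -x*cos(x) - 80*sin(x)^2 - 2*sin(x) + 42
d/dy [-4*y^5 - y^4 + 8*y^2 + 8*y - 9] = -20*y^4 - 4*y^3 + 16*y + 8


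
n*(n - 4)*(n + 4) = n^3 - 16*n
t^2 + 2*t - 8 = (t - 2)*(t + 4)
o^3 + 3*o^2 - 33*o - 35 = (o - 5)*(o + 1)*(o + 7)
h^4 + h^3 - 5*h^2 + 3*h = h*(h - 1)^2*(h + 3)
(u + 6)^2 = u^2 + 12*u + 36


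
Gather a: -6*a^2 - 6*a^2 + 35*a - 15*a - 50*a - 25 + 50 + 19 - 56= -12*a^2 - 30*a - 12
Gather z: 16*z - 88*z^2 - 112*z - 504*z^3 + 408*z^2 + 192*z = -504*z^3 + 320*z^2 + 96*z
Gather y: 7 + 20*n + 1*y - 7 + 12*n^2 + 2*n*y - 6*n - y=12*n^2 + 2*n*y + 14*n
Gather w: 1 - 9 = -8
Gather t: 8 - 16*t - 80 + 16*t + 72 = 0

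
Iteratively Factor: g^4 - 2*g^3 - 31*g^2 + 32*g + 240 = (g - 5)*(g^3 + 3*g^2 - 16*g - 48) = (g - 5)*(g + 3)*(g^2 - 16) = (g - 5)*(g + 3)*(g + 4)*(g - 4)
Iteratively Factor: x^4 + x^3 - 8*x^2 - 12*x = (x + 2)*(x^3 - x^2 - 6*x) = x*(x + 2)*(x^2 - x - 6) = x*(x - 3)*(x + 2)*(x + 2)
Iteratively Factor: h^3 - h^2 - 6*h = (h + 2)*(h^2 - 3*h) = (h - 3)*(h + 2)*(h)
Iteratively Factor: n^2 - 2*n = (n - 2)*(n)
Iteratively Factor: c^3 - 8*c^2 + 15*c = (c - 3)*(c^2 - 5*c) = (c - 5)*(c - 3)*(c)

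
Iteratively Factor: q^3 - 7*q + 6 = (q - 1)*(q^2 + q - 6) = (q - 1)*(q + 3)*(q - 2)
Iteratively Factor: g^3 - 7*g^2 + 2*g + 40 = (g - 4)*(g^2 - 3*g - 10) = (g - 5)*(g - 4)*(g + 2)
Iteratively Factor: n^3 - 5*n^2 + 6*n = (n - 2)*(n^2 - 3*n) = n*(n - 2)*(n - 3)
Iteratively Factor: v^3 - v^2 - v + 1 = (v - 1)*(v^2 - 1) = (v - 1)^2*(v + 1)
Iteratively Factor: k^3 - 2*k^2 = (k - 2)*(k^2) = k*(k - 2)*(k)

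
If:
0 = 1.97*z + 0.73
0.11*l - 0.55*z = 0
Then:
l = -1.85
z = -0.37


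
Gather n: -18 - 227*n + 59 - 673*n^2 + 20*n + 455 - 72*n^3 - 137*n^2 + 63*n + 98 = -72*n^3 - 810*n^2 - 144*n + 594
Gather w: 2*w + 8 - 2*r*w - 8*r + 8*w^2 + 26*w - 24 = -8*r + 8*w^2 + w*(28 - 2*r) - 16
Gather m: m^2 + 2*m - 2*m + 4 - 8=m^2 - 4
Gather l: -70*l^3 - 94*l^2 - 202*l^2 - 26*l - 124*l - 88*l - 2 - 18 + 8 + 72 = -70*l^3 - 296*l^2 - 238*l + 60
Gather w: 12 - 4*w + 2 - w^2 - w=-w^2 - 5*w + 14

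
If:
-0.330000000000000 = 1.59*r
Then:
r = -0.21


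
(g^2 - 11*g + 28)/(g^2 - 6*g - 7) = (g - 4)/(g + 1)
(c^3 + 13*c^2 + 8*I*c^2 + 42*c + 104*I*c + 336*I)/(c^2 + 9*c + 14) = (c^2 + c*(6 + 8*I) + 48*I)/(c + 2)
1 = 1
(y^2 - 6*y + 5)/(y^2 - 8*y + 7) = (y - 5)/(y - 7)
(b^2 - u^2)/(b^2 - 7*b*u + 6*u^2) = (-b - u)/(-b + 6*u)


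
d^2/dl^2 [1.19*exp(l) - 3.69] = 1.19*exp(l)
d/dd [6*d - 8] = 6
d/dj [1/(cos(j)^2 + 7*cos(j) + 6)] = (2*cos(j) + 7)*sin(j)/(cos(j)^2 + 7*cos(j) + 6)^2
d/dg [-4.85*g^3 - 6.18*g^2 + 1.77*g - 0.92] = -14.55*g^2 - 12.36*g + 1.77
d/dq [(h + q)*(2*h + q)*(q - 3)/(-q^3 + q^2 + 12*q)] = (q*(-q^2 + q + 12)*((h + q)*(2*h + q) + (h + q)*(q - 3) + (2*h + q)*(q - 3)) - (h + q)*(2*h + q)*(q - 3)*(-3*q^2 + 2*q + 12))/(q^2*(-q^2 + q + 12)^2)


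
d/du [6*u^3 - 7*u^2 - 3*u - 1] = 18*u^2 - 14*u - 3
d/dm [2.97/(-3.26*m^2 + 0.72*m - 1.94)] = (19.3644*m - 2.1384)/(3.26*m^2 - 0.72*m + 1.94)^2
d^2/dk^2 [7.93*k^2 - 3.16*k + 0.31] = 15.8600000000000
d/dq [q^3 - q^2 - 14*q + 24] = 3*q^2 - 2*q - 14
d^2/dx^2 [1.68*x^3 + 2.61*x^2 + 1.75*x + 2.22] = 10.08*x + 5.22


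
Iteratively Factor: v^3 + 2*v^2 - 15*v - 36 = (v - 4)*(v^2 + 6*v + 9) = (v - 4)*(v + 3)*(v + 3)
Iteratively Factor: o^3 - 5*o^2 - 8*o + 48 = (o - 4)*(o^2 - o - 12) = (o - 4)*(o + 3)*(o - 4)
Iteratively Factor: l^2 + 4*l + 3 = (l + 1)*(l + 3)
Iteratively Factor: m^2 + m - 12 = (m + 4)*(m - 3)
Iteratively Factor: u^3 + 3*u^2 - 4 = (u + 2)*(u^2 + u - 2) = (u - 1)*(u + 2)*(u + 2)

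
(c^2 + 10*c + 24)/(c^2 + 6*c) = (c + 4)/c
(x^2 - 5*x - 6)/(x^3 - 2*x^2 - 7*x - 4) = (x - 6)/(x^2 - 3*x - 4)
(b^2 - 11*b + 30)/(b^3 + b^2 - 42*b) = (b - 5)/(b*(b + 7))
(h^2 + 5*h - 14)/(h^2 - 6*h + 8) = (h + 7)/(h - 4)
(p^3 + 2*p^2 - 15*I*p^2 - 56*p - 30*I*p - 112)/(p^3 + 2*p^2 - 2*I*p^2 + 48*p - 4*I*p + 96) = (p - 7*I)/(p + 6*I)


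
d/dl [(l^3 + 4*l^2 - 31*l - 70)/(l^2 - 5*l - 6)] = (l^4 - 10*l^3 - 7*l^2 + 92*l - 164)/(l^4 - 10*l^3 + 13*l^2 + 60*l + 36)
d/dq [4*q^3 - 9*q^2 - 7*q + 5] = 12*q^2 - 18*q - 7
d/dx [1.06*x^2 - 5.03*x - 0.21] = 2.12*x - 5.03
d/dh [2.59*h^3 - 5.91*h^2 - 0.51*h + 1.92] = 7.77*h^2 - 11.82*h - 0.51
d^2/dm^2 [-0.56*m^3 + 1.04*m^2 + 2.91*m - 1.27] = 2.08 - 3.36*m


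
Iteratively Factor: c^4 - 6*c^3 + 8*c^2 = (c)*(c^3 - 6*c^2 + 8*c) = c*(c - 2)*(c^2 - 4*c) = c*(c - 4)*(c - 2)*(c)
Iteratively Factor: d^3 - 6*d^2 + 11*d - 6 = (d - 2)*(d^2 - 4*d + 3) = (d - 3)*(d - 2)*(d - 1)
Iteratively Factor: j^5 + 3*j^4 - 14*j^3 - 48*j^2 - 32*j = (j + 1)*(j^4 + 2*j^3 - 16*j^2 - 32*j) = (j + 1)*(j + 2)*(j^3 - 16*j) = (j - 4)*(j + 1)*(j + 2)*(j^2 + 4*j) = j*(j - 4)*(j + 1)*(j + 2)*(j + 4)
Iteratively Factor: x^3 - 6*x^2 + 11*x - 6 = (x - 1)*(x^2 - 5*x + 6) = (x - 3)*(x - 1)*(x - 2)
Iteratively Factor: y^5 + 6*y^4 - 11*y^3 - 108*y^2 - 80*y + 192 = (y - 4)*(y^4 + 10*y^3 + 29*y^2 + 8*y - 48) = (y - 4)*(y + 4)*(y^3 + 6*y^2 + 5*y - 12) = (y - 4)*(y - 1)*(y + 4)*(y^2 + 7*y + 12) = (y - 4)*(y - 1)*(y + 3)*(y + 4)*(y + 4)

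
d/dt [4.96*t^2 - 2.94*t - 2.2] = 9.92*t - 2.94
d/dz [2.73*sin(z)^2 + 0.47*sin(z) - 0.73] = (5.46*sin(z) + 0.47)*cos(z)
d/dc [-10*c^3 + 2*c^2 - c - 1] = -30*c^2 + 4*c - 1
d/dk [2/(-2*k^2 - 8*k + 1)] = 8*(k + 2)/(2*k^2 + 8*k - 1)^2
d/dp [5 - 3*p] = -3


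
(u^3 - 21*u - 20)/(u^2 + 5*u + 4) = u - 5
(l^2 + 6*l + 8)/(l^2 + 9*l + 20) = (l + 2)/(l + 5)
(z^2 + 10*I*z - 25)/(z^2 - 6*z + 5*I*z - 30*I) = (z + 5*I)/(z - 6)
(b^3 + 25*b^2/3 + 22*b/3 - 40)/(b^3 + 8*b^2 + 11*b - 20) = (b^2 + 13*b/3 - 10)/(b^2 + 4*b - 5)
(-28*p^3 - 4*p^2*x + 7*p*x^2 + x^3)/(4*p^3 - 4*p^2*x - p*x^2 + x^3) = (7*p + x)/(-p + x)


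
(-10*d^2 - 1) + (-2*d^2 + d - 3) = -12*d^2 + d - 4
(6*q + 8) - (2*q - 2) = 4*q + 10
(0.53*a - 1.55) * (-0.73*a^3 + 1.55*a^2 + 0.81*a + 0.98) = -0.3869*a^4 + 1.953*a^3 - 1.9732*a^2 - 0.7361*a - 1.519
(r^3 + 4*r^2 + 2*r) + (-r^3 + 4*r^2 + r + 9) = 8*r^2 + 3*r + 9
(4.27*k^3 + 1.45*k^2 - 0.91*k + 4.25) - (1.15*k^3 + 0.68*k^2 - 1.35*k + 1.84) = 3.12*k^3 + 0.77*k^2 + 0.44*k + 2.41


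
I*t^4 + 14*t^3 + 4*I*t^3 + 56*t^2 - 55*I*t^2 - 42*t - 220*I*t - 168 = (t + 4)*(t - 7*I)*(t - 6*I)*(I*t + 1)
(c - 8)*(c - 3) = c^2 - 11*c + 24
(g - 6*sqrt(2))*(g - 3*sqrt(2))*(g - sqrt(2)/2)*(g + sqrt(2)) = g^4 - 17*sqrt(2)*g^3/2 + 26*g^2 + 27*sqrt(2)*g - 36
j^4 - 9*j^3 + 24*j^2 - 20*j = j*(j - 5)*(j - 2)^2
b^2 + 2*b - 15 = (b - 3)*(b + 5)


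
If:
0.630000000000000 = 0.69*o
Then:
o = 0.91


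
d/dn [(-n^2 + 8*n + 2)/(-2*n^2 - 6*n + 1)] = 2*(11*n^2 + 3*n + 10)/(4*n^4 + 24*n^3 + 32*n^2 - 12*n + 1)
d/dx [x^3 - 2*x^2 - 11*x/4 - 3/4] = 3*x^2 - 4*x - 11/4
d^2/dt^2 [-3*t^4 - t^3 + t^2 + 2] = -36*t^2 - 6*t + 2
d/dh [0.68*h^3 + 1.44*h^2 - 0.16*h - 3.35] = 2.04*h^2 + 2.88*h - 0.16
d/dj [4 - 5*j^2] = -10*j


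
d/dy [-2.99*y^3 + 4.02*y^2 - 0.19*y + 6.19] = -8.97*y^2 + 8.04*y - 0.19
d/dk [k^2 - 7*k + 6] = 2*k - 7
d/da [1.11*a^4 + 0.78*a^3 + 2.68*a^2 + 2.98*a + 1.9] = 4.44*a^3 + 2.34*a^2 + 5.36*a + 2.98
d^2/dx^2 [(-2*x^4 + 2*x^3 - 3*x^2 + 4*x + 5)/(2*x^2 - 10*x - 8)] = (-2*x^6 + 30*x^5 - 126*x^4 - 273*x^3 - 93*x^2 + 69*x + 17)/(x^6 - 15*x^5 + 63*x^4 - 5*x^3 - 252*x^2 - 240*x - 64)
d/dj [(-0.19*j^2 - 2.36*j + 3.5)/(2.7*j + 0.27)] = (-0.513*j^2 - 0.1026*j - 10.0872)/(7.29*j^2 + 1.458*j + 0.0729)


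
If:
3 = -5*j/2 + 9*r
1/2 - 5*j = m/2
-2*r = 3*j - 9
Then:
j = 75/32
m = -359/16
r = 63/64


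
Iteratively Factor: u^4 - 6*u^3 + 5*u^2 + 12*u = (u)*(u^3 - 6*u^2 + 5*u + 12) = u*(u + 1)*(u^2 - 7*u + 12) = u*(u - 3)*(u + 1)*(u - 4)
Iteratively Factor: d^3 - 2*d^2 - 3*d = (d - 3)*(d^2 + d) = d*(d - 3)*(d + 1)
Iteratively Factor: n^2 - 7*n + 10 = (n - 5)*(n - 2)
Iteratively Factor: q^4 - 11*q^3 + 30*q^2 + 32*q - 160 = (q - 4)*(q^3 - 7*q^2 + 2*q + 40) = (q - 4)^2*(q^2 - 3*q - 10) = (q - 4)^2*(q + 2)*(q - 5)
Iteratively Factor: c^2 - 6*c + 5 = (c - 5)*(c - 1)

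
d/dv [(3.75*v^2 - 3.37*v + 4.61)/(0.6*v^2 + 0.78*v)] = (4.947*v^2 - 5.532*v - 3.5958)/(v^2*(0.36*v^2 + 0.936*v + 0.6084))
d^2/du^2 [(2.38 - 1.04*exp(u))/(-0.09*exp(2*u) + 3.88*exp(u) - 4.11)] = (0.008424*exp(4*u) + 0.286056*exp(3*u) + 0.185112000000011*exp(2*u) - 15.723352*exp(u) - 20.3856)*exp(u)/(0.000729*exp(6*u) - 0.094284*exp(5*u) + 4.164561*exp(4*u) - 67.022344*exp(3*u) + 190.181619*exp(2*u) - 196.624044*exp(u) + 69.426531)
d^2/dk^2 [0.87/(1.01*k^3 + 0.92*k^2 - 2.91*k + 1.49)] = (-(5.2722*k + 1.6008)*(1.01*k^3 + 0.92*k^2 - 2.91*k + 1.49) + 0.87*(3.03*k^2 + 1.84*k - 2.91)*(6.06*k^2 + 3.68*k - 5.82))/(1.01*k^3 + 0.92*k^2 - 2.91*k + 1.49)^3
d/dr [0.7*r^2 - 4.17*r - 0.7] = 1.4*r - 4.17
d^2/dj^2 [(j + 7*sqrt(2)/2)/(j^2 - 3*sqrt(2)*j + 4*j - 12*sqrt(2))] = ((2*j + 7*sqrt(2))*(2*j - 3*sqrt(2) + 4)^2 - (6*j + sqrt(2) + 8)*(j^2 - 3*sqrt(2)*j + 4*j - 12*sqrt(2)))/(j^2 - 3*sqrt(2)*j + 4*j - 12*sqrt(2))^3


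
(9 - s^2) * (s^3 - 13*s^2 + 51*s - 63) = -s^5 + 13*s^4 - 42*s^3 - 54*s^2 + 459*s - 567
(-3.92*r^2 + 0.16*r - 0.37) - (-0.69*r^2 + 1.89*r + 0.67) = -3.23*r^2 - 1.73*r - 1.04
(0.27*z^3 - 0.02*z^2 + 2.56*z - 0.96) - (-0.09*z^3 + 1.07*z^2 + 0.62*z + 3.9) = 0.36*z^3 - 1.09*z^2 + 1.94*z - 4.86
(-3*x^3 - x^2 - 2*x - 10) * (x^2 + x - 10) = -3*x^5 - 4*x^4 + 27*x^3 - 2*x^2 + 10*x + 100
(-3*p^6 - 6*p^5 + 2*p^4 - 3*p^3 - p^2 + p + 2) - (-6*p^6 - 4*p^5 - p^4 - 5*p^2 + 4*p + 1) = 3*p^6 - 2*p^5 + 3*p^4 - 3*p^3 + 4*p^2 - 3*p + 1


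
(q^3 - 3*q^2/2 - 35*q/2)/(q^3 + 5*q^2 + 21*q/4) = 2*(q - 5)/(2*q + 3)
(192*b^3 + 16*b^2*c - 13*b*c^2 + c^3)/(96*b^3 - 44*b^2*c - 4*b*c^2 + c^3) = (24*b^2 + 5*b*c - c^2)/(12*b^2 - 4*b*c - c^2)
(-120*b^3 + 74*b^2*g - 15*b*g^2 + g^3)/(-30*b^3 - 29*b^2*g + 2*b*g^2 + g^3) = (24*b^2 - 10*b*g + g^2)/(6*b^2 + 7*b*g + g^2)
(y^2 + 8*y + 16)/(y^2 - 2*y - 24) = (y + 4)/(y - 6)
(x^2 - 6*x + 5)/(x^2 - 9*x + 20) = (x - 1)/(x - 4)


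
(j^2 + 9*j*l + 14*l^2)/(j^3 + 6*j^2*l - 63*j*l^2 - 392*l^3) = (j + 2*l)/(j^2 - j*l - 56*l^2)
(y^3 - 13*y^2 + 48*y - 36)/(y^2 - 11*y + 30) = (y^2 - 7*y + 6)/(y - 5)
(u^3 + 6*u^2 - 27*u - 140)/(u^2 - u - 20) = u + 7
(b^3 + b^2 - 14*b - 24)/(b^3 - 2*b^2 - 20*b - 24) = (b^2 - b - 12)/(b^2 - 4*b - 12)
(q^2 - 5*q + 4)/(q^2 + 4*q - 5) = (q - 4)/(q + 5)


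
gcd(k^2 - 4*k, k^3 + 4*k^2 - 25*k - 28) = k - 4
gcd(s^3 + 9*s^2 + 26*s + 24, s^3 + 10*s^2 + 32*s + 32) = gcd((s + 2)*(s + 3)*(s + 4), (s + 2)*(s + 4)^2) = s^2 + 6*s + 8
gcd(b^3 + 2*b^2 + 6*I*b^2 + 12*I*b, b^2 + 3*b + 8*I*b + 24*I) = 1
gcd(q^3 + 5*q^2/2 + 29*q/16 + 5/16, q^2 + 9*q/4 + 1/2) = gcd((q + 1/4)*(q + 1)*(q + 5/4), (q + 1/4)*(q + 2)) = q + 1/4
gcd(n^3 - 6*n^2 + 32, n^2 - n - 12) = n - 4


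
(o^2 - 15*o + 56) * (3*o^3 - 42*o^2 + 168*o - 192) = 3*o^5 - 87*o^4 + 966*o^3 - 5064*o^2 + 12288*o - 10752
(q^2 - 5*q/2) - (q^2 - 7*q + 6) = 9*q/2 - 6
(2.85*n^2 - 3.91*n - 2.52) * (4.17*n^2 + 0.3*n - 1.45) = 11.8845*n^4 - 15.4497*n^3 - 15.8139*n^2 + 4.9135*n + 3.654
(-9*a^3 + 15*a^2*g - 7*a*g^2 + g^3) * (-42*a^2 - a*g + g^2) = 378*a^5 - 621*a^4*g + 270*a^3*g^2 - 20*a^2*g^3 - 8*a*g^4 + g^5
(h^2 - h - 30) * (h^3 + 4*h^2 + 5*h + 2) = h^5 + 3*h^4 - 29*h^3 - 123*h^2 - 152*h - 60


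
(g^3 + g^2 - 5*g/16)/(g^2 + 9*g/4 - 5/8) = g*(4*g + 5)/(2*(2*g + 5))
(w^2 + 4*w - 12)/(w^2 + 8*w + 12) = (w - 2)/(w + 2)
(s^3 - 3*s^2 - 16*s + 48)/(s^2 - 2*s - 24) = (s^2 - 7*s + 12)/(s - 6)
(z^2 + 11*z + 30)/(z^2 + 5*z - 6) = (z + 5)/(z - 1)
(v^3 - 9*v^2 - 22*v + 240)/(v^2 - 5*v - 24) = (v^2 - v - 30)/(v + 3)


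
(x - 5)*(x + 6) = x^2 + x - 30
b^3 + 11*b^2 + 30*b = b*(b + 5)*(b + 6)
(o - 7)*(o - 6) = o^2 - 13*o + 42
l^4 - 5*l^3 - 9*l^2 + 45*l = l*(l - 5)*(l - 3)*(l + 3)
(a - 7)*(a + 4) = a^2 - 3*a - 28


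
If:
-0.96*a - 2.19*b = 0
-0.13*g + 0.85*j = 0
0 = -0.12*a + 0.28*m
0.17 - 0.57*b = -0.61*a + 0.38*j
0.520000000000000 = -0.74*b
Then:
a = 1.60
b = -0.70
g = 26.64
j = 4.07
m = 0.69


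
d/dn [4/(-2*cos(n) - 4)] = -2*sin(n)/(cos(n) + 2)^2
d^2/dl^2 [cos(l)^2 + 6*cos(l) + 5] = -6*cos(l) - 2*cos(2*l)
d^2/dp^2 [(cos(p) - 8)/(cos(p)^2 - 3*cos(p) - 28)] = (9*sin(p)^4*cos(p) - 29*sin(p)^4 + 1062*sin(p)^2 + 1322*cos(p) + 123*cos(3*p)/2 - cos(5*p)/2 - 273)/(sin(p)^2 + 3*cos(p) + 27)^3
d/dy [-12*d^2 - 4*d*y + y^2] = -4*d + 2*y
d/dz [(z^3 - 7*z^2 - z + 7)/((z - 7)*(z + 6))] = (z^2 + 12*z + 1)/(z^2 + 12*z + 36)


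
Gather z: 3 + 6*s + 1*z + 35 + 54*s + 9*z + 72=60*s + 10*z + 110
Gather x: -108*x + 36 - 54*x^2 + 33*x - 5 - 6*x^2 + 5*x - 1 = -60*x^2 - 70*x + 30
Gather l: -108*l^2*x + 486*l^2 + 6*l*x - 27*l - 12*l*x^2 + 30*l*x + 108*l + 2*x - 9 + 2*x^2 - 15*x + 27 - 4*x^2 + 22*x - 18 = l^2*(486 - 108*x) + l*(-12*x^2 + 36*x + 81) - 2*x^2 + 9*x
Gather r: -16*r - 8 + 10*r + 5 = -6*r - 3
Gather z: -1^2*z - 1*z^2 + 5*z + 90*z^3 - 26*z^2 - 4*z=90*z^3 - 27*z^2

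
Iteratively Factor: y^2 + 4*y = (y + 4)*(y)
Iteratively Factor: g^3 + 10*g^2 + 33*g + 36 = (g + 3)*(g^2 + 7*g + 12) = (g + 3)*(g + 4)*(g + 3)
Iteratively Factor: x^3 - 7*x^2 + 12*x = (x - 3)*(x^2 - 4*x) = (x - 4)*(x - 3)*(x)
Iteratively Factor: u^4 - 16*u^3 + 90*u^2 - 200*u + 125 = (u - 5)*(u^3 - 11*u^2 + 35*u - 25) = (u - 5)^2*(u^2 - 6*u + 5) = (u - 5)^2*(u - 1)*(u - 5)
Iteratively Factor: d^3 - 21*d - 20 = (d - 5)*(d^2 + 5*d + 4) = (d - 5)*(d + 4)*(d + 1)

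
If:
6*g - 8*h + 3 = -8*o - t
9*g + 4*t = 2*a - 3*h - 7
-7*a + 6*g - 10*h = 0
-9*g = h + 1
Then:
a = 64*t/53 + 94/53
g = 14*t/159 + 4/159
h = -42*t/53 - 65/53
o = -417*t/424 - 687/424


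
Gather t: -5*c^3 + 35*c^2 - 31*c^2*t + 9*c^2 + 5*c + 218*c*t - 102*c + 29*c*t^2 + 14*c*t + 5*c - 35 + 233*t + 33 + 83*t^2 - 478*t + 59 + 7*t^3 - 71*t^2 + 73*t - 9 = -5*c^3 + 44*c^2 - 92*c + 7*t^3 + t^2*(29*c + 12) + t*(-31*c^2 + 232*c - 172) + 48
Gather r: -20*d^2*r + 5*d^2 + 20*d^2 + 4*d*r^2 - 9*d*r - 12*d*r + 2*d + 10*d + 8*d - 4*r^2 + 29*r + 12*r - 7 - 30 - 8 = 25*d^2 + 20*d + r^2*(4*d - 4) + r*(-20*d^2 - 21*d + 41) - 45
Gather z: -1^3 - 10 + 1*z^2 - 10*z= z^2 - 10*z - 11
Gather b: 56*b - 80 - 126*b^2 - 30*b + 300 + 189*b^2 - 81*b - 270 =63*b^2 - 55*b - 50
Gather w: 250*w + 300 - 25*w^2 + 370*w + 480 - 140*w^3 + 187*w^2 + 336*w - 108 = -140*w^3 + 162*w^2 + 956*w + 672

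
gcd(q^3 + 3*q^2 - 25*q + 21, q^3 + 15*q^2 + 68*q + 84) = q + 7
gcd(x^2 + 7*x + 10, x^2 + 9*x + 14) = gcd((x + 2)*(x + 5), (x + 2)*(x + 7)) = x + 2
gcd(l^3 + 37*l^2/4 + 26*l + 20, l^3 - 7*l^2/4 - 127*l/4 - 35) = l^2 + 21*l/4 + 5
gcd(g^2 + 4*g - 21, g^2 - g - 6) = g - 3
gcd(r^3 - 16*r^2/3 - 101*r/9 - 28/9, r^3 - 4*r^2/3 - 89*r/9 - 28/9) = r + 1/3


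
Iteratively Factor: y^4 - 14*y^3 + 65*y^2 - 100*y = (y - 5)*(y^3 - 9*y^2 + 20*y) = (y - 5)*(y - 4)*(y^2 - 5*y) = y*(y - 5)*(y - 4)*(y - 5)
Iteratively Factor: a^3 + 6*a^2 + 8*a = (a + 4)*(a^2 + 2*a) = (a + 2)*(a + 4)*(a)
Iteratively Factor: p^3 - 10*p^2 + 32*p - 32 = (p - 4)*(p^2 - 6*p + 8) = (p - 4)*(p - 2)*(p - 4)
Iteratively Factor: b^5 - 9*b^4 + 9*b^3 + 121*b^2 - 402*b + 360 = (b - 2)*(b^4 - 7*b^3 - 5*b^2 + 111*b - 180) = (b - 3)*(b - 2)*(b^3 - 4*b^2 - 17*b + 60) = (b - 3)*(b - 2)*(b + 4)*(b^2 - 8*b + 15) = (b - 5)*(b - 3)*(b - 2)*(b + 4)*(b - 3)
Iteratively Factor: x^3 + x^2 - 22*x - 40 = (x + 4)*(x^2 - 3*x - 10) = (x - 5)*(x + 4)*(x + 2)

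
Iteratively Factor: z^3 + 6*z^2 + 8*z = (z + 4)*(z^2 + 2*z) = z*(z + 4)*(z + 2)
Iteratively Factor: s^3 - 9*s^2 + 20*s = (s - 4)*(s^2 - 5*s) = (s - 5)*(s - 4)*(s)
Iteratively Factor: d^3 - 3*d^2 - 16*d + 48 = (d - 3)*(d^2 - 16) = (d - 4)*(d - 3)*(d + 4)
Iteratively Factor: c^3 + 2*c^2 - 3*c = (c)*(c^2 + 2*c - 3) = c*(c - 1)*(c + 3)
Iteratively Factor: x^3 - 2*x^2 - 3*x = (x + 1)*(x^2 - 3*x) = x*(x + 1)*(x - 3)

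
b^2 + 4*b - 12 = (b - 2)*(b + 6)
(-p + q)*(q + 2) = -p*q - 2*p + q^2 + 2*q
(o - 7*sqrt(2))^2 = o^2 - 14*sqrt(2)*o + 98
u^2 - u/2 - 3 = (u - 2)*(u + 3/2)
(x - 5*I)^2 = x^2 - 10*I*x - 25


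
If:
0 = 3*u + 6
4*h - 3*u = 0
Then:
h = -3/2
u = -2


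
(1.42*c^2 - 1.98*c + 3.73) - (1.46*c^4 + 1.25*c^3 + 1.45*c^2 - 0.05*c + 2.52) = -1.46*c^4 - 1.25*c^3 - 0.03*c^2 - 1.93*c + 1.21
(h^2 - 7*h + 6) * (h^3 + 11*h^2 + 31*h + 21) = h^5 + 4*h^4 - 40*h^3 - 130*h^2 + 39*h + 126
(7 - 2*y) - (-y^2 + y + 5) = y^2 - 3*y + 2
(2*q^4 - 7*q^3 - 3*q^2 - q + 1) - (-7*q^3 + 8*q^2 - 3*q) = 2*q^4 - 11*q^2 + 2*q + 1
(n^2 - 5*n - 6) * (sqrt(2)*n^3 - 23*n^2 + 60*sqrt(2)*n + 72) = sqrt(2)*n^5 - 23*n^4 - 5*sqrt(2)*n^4 + 54*sqrt(2)*n^3 + 115*n^3 - 300*sqrt(2)*n^2 + 210*n^2 - 360*sqrt(2)*n - 360*n - 432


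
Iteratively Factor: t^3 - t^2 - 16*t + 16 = (t - 1)*(t^2 - 16) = (t - 1)*(t + 4)*(t - 4)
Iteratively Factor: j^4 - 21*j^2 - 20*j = (j + 4)*(j^3 - 4*j^2 - 5*j) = j*(j + 4)*(j^2 - 4*j - 5) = j*(j + 1)*(j + 4)*(j - 5)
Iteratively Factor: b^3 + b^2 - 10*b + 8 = (b - 1)*(b^2 + 2*b - 8) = (b - 1)*(b + 4)*(b - 2)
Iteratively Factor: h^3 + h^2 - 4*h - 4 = (h + 1)*(h^2 - 4) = (h - 2)*(h + 1)*(h + 2)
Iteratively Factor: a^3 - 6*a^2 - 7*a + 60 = (a - 4)*(a^2 - 2*a - 15) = (a - 5)*(a - 4)*(a + 3)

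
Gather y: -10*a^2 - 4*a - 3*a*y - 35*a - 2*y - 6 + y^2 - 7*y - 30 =-10*a^2 - 39*a + y^2 + y*(-3*a - 9) - 36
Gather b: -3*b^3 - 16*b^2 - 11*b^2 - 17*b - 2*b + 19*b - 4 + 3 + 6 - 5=-3*b^3 - 27*b^2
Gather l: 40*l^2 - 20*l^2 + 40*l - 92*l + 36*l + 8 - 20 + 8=20*l^2 - 16*l - 4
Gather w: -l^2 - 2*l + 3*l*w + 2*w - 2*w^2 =-l^2 - 2*l - 2*w^2 + w*(3*l + 2)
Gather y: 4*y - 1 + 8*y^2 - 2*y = 8*y^2 + 2*y - 1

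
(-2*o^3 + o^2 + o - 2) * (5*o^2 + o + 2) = -10*o^5 + 3*o^4 + 2*o^3 - 7*o^2 - 4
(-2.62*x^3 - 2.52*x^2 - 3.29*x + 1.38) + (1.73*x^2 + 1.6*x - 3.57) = -2.62*x^3 - 0.79*x^2 - 1.69*x - 2.19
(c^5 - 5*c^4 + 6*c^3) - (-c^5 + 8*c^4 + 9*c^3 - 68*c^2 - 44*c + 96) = 2*c^5 - 13*c^4 - 3*c^3 + 68*c^2 + 44*c - 96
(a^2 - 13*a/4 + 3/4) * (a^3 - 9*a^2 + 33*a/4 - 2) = a^5 - 49*a^4/4 + 153*a^3/4 - 569*a^2/16 + 203*a/16 - 3/2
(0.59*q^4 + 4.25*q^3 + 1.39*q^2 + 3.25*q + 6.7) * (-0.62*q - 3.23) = -0.3658*q^5 - 4.5407*q^4 - 14.5893*q^3 - 6.5047*q^2 - 14.6515*q - 21.641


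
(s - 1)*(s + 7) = s^2 + 6*s - 7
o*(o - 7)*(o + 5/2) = o^3 - 9*o^2/2 - 35*o/2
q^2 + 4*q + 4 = (q + 2)^2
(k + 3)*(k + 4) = k^2 + 7*k + 12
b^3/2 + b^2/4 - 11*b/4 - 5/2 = (b/2 + 1)*(b - 5/2)*(b + 1)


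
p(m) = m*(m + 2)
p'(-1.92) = -1.84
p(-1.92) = -0.15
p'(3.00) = 8.00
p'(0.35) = 2.70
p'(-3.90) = -5.80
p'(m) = 2*m + 2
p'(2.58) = 7.16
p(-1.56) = -0.69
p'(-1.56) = -1.12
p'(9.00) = 20.00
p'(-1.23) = -0.46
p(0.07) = 0.14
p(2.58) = 11.82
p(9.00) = 99.00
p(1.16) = 3.67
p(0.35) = 0.82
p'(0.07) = 2.14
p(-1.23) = -0.95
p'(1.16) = 4.32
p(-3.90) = 7.41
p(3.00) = 15.00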